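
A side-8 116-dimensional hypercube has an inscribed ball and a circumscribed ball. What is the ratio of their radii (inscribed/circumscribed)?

r_in = 8/2 (half the side); r_out = 8√116/2 (half the diagonal). Ratio = 1/√116 ≈ 0.0928477.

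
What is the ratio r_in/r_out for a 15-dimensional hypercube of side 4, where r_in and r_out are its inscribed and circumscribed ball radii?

For an n-cube of any side s, the inradius is s/2 and the circumradius is s√n/2, so the ratio is 1/√15 ≈ 0.258199.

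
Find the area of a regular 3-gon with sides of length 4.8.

Area = (√3/4) · 4.8² = 9.97661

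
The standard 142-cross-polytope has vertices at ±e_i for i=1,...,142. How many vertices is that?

The vertices are ±e_1, ..., ±e_142, so there are 2·142 = 284.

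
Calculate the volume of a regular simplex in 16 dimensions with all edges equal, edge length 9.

For a regular n-simplex with edge a, V = (a^n / n!)·√((n+1)/2^n). With a=9, n=16: V ≈ 1.42641.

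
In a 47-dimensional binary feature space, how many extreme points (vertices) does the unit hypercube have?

Number of vertices = 2^47 = 140737488355328.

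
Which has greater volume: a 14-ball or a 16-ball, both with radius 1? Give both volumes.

V_14(1) ≈ 0.599265. V_16(1) ≈ 0.235331. The 14-ball is larger.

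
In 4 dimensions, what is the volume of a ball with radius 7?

V_4(7) = π^(4/2) · (7)^4 / Γ(4/2 + 1) = 2401·π^2/2 ≈ 11848.5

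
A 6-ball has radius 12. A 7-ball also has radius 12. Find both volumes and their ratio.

V_6(12) ≈ 1.54307e+07. V_7(12) ≈ 1.69297e+08. Ratio V_6/V_7 ≈ 0.09115.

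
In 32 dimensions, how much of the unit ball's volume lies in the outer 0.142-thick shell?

V(inner)/V(outer) = ((1-0.142)/1)^32 ≈ 0.00744, so the shell fraction is 0.99256.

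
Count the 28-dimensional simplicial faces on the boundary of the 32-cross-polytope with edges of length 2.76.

Each 28-face is the convex hull of 29 vertices, one chosen as ±e_i from each of 29 distinct axes: 2^29·C(32,29) = 2662879723520.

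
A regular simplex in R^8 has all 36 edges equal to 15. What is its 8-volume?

For a regular n-simplex with edge a, V = (a^n / n!)·√((n+1)/2^n). With a=15, n=8: V ≈ 11918.2.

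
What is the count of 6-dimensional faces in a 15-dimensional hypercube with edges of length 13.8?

f_6(15-cube) = (15 choose 6) · 2^9 = 2562560.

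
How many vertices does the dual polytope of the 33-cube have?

Number of vertices = 2n = 66.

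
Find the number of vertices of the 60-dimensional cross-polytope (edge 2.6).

Number of vertices = 2n = 120.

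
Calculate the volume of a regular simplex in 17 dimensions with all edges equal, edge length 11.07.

For a regular n-simplex with edge a, V = (a^n / n!)·√((n+1)/2^n). With a=11.07, n=17: V ≈ 18.5491.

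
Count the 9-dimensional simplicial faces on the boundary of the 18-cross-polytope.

An n-cross-polytope has 2^(k+1)·C(n,k+1) k-faces. Here 2^10·C(18,10) = 1024·43758 = 44808192.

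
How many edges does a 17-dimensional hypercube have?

Number of 1-faces = C(17,1)·2^(17-1) = 17·65536 = 1114112.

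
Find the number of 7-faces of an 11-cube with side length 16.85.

An n-cube has C(n,k)·2^(n-k) k-faces. Here C(11,7)·2^4 = 330·16 = 5280.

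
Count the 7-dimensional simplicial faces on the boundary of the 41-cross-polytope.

Number of 7-faces = 2^(7+1) · C(41,7+1) = 256 · 95548245 = 24460350720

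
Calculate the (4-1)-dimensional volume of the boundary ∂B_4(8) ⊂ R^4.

S_4(8) = 2·π^(4/2)·(8)^3 / Γ(4/2) = 1024·π^2 ≈ 10106.5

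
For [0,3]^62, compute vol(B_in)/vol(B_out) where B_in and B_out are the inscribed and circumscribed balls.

V_in/V_out = n^(-n/2) = 62^(-62/2) ≈ 2.72808e-56.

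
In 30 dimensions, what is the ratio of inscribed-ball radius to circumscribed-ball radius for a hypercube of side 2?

For an n-cube of any side s, the inradius is s/2 and the circumradius is s√n/2, so the ratio is 1/√30 ≈ 0.182574.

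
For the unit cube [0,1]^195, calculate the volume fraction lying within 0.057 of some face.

The inner cube has side 1-2·0.057 = 0.886 and volume (0.886)^195 ≈ 5.618e-11, so the shell holds 1 - 5.618e-11 of the volume.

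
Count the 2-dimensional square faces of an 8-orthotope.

Number of 2-faces = C(8,2) · 2^(8-2) = 28 · 64 = 1792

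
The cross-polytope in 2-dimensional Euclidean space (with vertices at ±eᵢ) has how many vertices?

An n-cross-polytope has 2n vertices; here n = 2, giving 4.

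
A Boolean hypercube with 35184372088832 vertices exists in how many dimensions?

2^n = 35184372088832 ⇒ n = log_2(35184372088832) = 45.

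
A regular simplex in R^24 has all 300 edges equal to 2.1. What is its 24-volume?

For a regular n-simplex with edge a, V = (a^n / n!)·√((n+1)/2^n). With a=2.1, n=24: V ≈ 1.06455e-19.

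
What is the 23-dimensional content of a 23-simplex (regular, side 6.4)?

For a regular n-simplex with edge a, V = (a^n / n!)·√((n+1)/2^n). With a=6.4, n=23: V ≈ 2.27985e-07.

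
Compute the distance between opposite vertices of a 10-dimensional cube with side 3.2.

The space diagonal of an n-cube of side s is s√n. Here 3.2·√10 ≈ 10.1193.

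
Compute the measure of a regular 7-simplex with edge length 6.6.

V = (6.6^7 / 7!) · √((7+1) / 2^7) ≈ 27.0593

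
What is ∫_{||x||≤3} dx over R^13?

The n-ball volume is π^(n/2)·r^n/Γ(n/2+1). With n=13, r=3: V = 7558272·π^6/5005 ≈ 1.45184e+06.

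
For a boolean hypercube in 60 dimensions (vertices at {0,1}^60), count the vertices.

An n-cube has 2^n vertices; for n = 60 that is 2^60 = 1152921504606846976.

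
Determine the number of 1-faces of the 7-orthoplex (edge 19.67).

f_1(7-orthoplex) = 2^2 · (7 choose 2) = 84.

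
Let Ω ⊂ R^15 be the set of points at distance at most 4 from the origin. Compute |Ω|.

The n-ball volume is π^(n/2)·r^n/Γ(n/2+1). With n=15, r=4: V = 274877906944·π^7/2027025 ≈ 4.09572e+08.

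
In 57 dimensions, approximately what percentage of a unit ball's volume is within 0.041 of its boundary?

1 - (1-0.041)^57 ≈ 0.908027 ≈ 90.80%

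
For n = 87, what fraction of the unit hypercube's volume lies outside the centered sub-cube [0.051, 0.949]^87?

Shell fraction = 1 - (1-0.102)^87 ≈ 0.999914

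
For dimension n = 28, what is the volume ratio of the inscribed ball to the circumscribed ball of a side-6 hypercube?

V_in / V_out = (r_in/r_out)^28 = (1/√28)^28 = 28^(-28/2) ≈ 5.49272e-21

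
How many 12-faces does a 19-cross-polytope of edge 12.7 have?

Each 12-face is the convex hull of 13 vertices, one chosen as ±e_i from each of 13 distinct axes: 2^13·C(19,13) = 222265344.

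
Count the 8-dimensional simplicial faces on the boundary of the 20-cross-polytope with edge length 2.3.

f_8(20-orthoplex) = 2^9 · (20 choose 9) = 85995520.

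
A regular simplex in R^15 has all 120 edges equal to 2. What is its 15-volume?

For a regular n-simplex with edge a, V = (a^n / n!)·√((n+1)/2^n). With a=2, n=15: V ≈ 5.53714e-10.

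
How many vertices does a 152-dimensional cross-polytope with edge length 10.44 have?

Number of vertices = 2n = 304.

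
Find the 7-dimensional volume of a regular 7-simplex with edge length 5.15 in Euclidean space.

V_7 = √(8) · 5.15^7 / (7! · 2^(7/2)) ≈ 4.76607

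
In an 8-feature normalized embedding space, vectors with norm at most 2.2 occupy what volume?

V_8(2.2) = π^(8/2) · (2.2)^8 / Γ(8/2 + 1) ≈ 2227.25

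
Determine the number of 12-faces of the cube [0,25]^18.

Number of 12-faces = C(18,12) · 2^(18-12) = 18564 · 64 = 1188096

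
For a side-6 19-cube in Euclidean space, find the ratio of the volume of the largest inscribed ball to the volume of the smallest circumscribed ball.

V_in / V_out = (r_in/r_out)^19 = (1/√19)^19 = 19^(-19/2) ≈ 7.10953e-13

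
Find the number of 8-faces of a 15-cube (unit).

Choose 8 of 15 axes to span the face (C(15,8) = 6435 ways), then fix each of the remaining 7 coordinates at one of its two extreme values (2^7 = 128 ways): 6435·128 = 823680.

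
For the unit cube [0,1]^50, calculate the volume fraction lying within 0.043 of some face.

Shell fraction = 1 - (1-0.086)^50 ≈ 0.988849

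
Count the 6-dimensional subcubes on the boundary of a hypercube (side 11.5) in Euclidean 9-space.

Number of 6-faces = C(9,6) · 2^(9-6) = 84 · 8 = 672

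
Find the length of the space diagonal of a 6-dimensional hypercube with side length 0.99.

||(0.99,0.99,...,0.99)|| = √(6)·0.99 ≈ 2.42499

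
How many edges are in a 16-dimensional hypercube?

f_1(16-cube) = (16 choose 1) · 2^15 = 524288.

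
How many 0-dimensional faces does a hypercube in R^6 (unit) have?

f_0(6-cube) = (6 choose 0) · 2^6 = 64.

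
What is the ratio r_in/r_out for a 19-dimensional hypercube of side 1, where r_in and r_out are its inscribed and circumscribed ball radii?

For an n-cube of any side s, the inradius is s/2 and the circumradius is s√n/2, so the ratio is 1/√19 ≈ 0.229416.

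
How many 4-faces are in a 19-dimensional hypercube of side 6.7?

Number of 4-faces = C(19,4) · 2^(19-4) = 3876 · 32768 = 127008768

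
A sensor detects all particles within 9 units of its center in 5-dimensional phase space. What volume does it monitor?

V = 157464·π^2/5 ≈ 310821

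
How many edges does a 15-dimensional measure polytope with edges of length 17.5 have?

The 15-cube has n·2^(n-1) = 15·2^14 = 15·16384 = 245760 edges.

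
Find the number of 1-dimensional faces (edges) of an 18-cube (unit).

Number of 1-faces = C(18,1)·2^(18-1) = 18·131072 = 2359296.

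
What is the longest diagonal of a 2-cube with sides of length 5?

Diagonal = √2 · 5 ≈ 7.07107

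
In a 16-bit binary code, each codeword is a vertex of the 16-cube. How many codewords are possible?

The 16-cube has 2^16 = 65536 vertices.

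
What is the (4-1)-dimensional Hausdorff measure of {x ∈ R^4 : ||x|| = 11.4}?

S = n·V_n(r)/r = 4·V_4(11.4)/11.4 (volume-to-surface relation), giving 29244.5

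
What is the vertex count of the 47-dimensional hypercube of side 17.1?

Each vertex is a binary string of length 47, so there are 2^47 = 140737488355328.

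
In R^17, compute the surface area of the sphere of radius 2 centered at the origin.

S_17(2) = 2·π^(17/2)·(2)^16 / Γ(17/2) = 33554432·π^8/2027025 ≈ 157069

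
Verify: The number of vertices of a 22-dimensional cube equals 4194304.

True. The 22-cube has 2^22 = 4194304 vertices.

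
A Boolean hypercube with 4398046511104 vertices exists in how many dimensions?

n = log_2(4398046511104) = 42.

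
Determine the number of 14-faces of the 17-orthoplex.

Each 14-face is the convex hull of 15 vertices, one chosen as ±e_i from each of 15 distinct axes: 2^15·C(17,15) = 4456448.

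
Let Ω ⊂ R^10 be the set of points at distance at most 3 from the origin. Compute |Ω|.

V = 19683·π^5/40 ≈ 150585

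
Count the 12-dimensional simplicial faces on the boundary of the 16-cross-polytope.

Each 12-face is the convex hull of 13 vertices, one chosen as ±e_i from each of 13 distinct axes: 2^13·C(16,13) = 4587520.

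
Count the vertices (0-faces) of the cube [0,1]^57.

The 57-cube has 2^57 = 144115188075855872 vertices.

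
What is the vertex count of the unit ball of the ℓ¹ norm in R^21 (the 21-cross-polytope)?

Number of vertices = 2n = 42.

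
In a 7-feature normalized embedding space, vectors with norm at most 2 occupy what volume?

V_7(2) = π^(7/2) · (2)^7 / Γ(7/2 + 1) = 2048·π^3/105 ≈ 604.77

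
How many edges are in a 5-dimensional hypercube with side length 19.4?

An n-cube has C(n,k)·2^(n-k) k-faces. Here C(5,1)·2^4 = 5·16 = 80.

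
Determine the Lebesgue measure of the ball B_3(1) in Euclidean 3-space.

V_3(1) = π^(3/2) · (1)^3 / Γ(3/2 + 1) = 4·π/3 ≈ 4.18879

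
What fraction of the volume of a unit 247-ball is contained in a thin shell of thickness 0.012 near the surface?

1 - (1-0.012)^247 ≈ 0.949305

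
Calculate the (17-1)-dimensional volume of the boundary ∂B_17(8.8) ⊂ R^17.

S = n·V_n(r)/r = 17·V_17(8.8)/8.8 (volume-to-surface relation), giving 3.09979e+15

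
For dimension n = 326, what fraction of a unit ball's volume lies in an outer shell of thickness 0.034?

1 - (1-0.034)^326 ≈ 0.999987 ≈ 99.998734%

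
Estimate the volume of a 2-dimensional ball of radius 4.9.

Volume = π^{2/2}·(4.9)^2/Γ(2) ≈ 75.4296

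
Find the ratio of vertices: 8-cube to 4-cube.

The 8-cube has 2^8 = 256 vertices. The 4-cube has 2^4 = 16 vertices. Ratio: 256/16 = 16.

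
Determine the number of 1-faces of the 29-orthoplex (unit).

Each 1-face is the convex hull of 2 vertices, one chosen as ±e_i from each of 2 distinct axes: 2^2·C(29,2) = 1624.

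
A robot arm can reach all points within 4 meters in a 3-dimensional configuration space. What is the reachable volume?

V_3(4) = π^(3/2) · (4)^3 / Γ(3/2 + 1) = 256·π/3 ≈ 268.083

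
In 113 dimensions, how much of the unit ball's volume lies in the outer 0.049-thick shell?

V(inner)/V(outer) = ((1-0.049)/1)^113 ≈ 0.003423, so the shell fraction is 0.996577.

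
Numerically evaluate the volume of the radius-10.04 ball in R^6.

V_6(10.04) = π^(6/2) · (10.04)^6 / Γ(6/2 + 1) ≈ 5.29298e+06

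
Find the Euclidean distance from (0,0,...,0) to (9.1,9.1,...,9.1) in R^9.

Diagonal = √9 · 9.1 = 27.3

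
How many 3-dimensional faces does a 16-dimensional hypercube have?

Number of 3-faces = C(16,3) · 2^(16-3) = 560 · 8192 = 4587520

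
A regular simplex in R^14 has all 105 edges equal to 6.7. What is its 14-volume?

Volume = 6.7^14 · √(15/2^14) / 14! ≈ 0.12749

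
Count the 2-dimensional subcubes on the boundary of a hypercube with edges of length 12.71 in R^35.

Number of 2-faces = C(35,2) · 2^(35-2) = 595 · 8589934592 = 5111011082240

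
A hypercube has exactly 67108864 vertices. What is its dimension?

The n-cube has 2^n vertices, and 67108864 = 2^26, so n = 26.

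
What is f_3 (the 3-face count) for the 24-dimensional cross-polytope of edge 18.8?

An n-cross-polytope has 2^(k+1)·C(n,k+1) k-faces. Here 2^4·C(24,4) = 16·10626 = 170016.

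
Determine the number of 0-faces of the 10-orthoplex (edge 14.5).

An n-cross-polytope has 2^(k+1)·C(n,k+1) k-faces. Here 2^1·C(10,1) = 2·10 = 20.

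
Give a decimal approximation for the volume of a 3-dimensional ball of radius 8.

The n-ball volume is π^(n/2)·r^n/Γ(n/2+1). With n=3, r=8: V = 2048·π/3 ≈ 2144.66.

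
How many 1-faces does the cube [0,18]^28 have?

Each of the 2^28 = 268435456 vertices has degree 28; total edges = 28·2^28/2 = 3758096384.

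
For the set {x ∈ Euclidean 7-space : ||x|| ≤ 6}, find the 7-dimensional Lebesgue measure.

V_7(6) = π^(7/2) · (6)^7 / Γ(7/2 + 1) = 1492992·π^3/35 ≈ 1.32263e+06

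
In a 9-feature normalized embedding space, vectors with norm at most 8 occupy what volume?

V = 4294967296·π^4/945 ≈ 4.42718e+08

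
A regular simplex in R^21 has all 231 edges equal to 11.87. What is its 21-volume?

Volume = 11.87^21 · √(22/2^21) / 21! ≈ 2.32016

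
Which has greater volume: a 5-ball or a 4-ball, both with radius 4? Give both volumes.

V_5(4) ≈ 5390.12. V_4(4) ≈ 1263.31. The 5-ball is larger.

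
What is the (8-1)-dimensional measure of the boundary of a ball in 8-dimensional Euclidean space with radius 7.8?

|∂B_8(7.8)| ≈ 5.70349e+07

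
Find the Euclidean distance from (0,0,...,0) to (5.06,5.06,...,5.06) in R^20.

Diagonal = √20 · 5.06 ≈ 22.629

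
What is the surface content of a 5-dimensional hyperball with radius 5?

S_5(5) = 2·π^(5/2)·(5)^4 / Γ(5/2) = 5000·π^2/3 ≈ 16449.3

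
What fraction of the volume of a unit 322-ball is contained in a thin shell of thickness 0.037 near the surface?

V(inner)/V(outer) = ((1-0.037)/1)^322 ≈ 5.342e-06, so the shell fraction is 0.999995.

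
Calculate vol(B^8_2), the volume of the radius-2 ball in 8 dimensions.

V = 32·π^4/3 ≈ 1039.03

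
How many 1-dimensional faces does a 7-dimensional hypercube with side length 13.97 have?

An n-cube has C(n,k)·2^(n-k) k-faces. Here C(7,1)·2^6 = 7·64 = 448.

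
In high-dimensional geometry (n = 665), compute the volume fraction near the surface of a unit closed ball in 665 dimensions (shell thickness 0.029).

1 - (1-0.029)^665 ≈ 0.9999999968 ≈ (100 - 3.17e-07)%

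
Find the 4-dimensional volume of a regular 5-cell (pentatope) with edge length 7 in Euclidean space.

Volume = 7^4 · √(5/2^4) / 4! ≈ 55.925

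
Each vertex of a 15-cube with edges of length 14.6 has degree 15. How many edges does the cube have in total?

Number of 1-faces = C(15,1)·2^(15-1) = 15·16384 = 245760.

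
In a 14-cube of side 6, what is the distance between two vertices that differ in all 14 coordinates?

d = √(6² + 6² + ... + 6²) [14 terms] = √(14·6²) = 6√14 ≈ 22.4499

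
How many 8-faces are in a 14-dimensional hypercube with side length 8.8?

An n-cube has C(n,k)·2^(n-k) k-faces. Here C(14,8)·2^6 = 3003·64 = 192192.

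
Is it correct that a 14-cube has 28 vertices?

False. The 14-cube has 2^14 = 16384 vertices.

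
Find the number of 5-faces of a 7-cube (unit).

Number of 5-faces = C(7,5) · 2^(7-5) = 21 · 4 = 84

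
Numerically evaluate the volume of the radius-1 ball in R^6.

V_6(1) = π^(6/2) · (1)^6 / Γ(6/2 + 1) = π^3/6 ≈ 5.16771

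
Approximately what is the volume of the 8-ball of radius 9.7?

Volume = π^{8/2}·(9.7)^8/Γ(5) ≈ 3.18099e+08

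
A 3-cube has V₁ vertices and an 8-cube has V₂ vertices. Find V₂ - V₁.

V₁ = 2^3 = 8. V₂ = 2^8 = 256. V₂ - V₁ = 248.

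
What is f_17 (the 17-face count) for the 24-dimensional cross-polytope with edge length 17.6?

An n-cross-polytope has 2^(k+1)·C(n,k+1) k-faces. Here 2^18·C(24,18) = 262144·134596 = 35283533824.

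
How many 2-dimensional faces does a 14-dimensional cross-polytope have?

Number of 2-faces = 2^(2+1) · C(14,2+1) = 8 · 364 = 2912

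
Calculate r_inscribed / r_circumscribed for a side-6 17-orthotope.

r_in = 6/2 (half the side); r_out = 6√17/2 (half the diagonal). Ratio = 1/√17 ≈ 0.242536.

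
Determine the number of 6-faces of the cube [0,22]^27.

f_6(27-cube) = (27 choose 6) · 2^21 = 620777963520.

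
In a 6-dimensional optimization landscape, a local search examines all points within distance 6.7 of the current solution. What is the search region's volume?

The n-ball volume is π^(n/2)·r^n/Γ(n/2+1). With n=6, r=6.7: V ≈ 467463.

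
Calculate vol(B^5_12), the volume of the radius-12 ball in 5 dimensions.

V = 663552·π^2/5 ≈ 1.3098e+06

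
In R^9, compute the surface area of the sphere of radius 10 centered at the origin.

S = n·V_n(r)/r = 9·V_9(10)/10 (volume-to-surface relation), giving 640000000·π^4/21 ≈ 2.96866e+09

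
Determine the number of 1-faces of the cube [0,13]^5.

An n-cube has C(n,k)·2^(n-k) k-faces. Here C(5,1)·2^4 = 5·16 = 80.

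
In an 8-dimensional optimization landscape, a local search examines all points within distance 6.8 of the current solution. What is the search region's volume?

Volume = π^{8/2}·(6.8)^8/Γ(5) ≈ 1.85549e+07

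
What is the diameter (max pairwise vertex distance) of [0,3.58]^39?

Diagonal = √39 · 3.58 ≈ 22.3571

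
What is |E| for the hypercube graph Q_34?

Number of 1-faces = C(34,1)·2^(34-1) = 34·8589934592 = 292057776128.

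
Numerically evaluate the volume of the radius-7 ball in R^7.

V = 1882384·π^3/15 ≈ 3.89105e+06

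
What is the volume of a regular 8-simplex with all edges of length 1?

V_8 = √(9) · 1^8 / (8! · 2^(8/2)) ≈ 4.6503e-06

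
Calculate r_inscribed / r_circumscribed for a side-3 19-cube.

r_in / r_out = (3/2) / (3√19/2) = 1/√19 ≈ 0.229416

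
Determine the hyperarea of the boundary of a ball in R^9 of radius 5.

S = n·V_n(r)/r = 9·V_9(5)/5 (volume-to-surface relation), giving 2500000·π^4/21 ≈ 1.15963e+07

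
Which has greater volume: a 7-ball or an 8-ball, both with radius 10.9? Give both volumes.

V_7(10.9) ≈ 8.63706e+07. V_8(10.9) ≈ 8.08724e+08. The 8-ball is larger.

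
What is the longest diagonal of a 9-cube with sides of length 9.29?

The space diagonal of an n-cube of side s is s√n. Here 9.29·√9 = 27.87.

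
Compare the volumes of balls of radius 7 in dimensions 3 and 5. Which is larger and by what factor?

V_3(7) ≈ 1436.76, V_5(7) ≈ 88468.5. The 5-ball is larger by a factor of 61.58.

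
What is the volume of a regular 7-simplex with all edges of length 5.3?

Volume = 5.3^7 · √(8/2^7) / 7! ≈ 5.82694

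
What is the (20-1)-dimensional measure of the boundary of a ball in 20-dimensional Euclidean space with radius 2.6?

|∂B_20(2.6)| ≈ 3.95603e+07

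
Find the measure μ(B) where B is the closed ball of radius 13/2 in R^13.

The n-ball volume is π^(n/2)·r^n/Γ(n/2+1). With n=13, r=13/2: V = 23298085122481·π^6/665280 ≈ 3.36678e+10.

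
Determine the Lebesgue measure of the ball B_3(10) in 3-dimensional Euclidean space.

Volume = π^{3/2}·(10)^3/Γ(5/2) = 4000·π/3 ≈ 4188.79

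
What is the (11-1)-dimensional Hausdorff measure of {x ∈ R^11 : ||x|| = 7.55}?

|∂B_11(7.55)| ≈ 1.24729e+10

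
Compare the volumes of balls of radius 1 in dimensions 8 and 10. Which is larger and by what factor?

V_8(1) ≈ 4.05871, V_10(1) ≈ 2.55016. The 8-ball is larger by a factor of 1.592.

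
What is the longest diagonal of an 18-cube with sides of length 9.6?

The space diagonal of an n-cube of side s is s√n. Here 9.6·√18 ≈ 40.7294.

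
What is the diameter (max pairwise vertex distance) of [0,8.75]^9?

||(8.75,8.75,...,8.75)|| = √(9)·8.75 = 26.25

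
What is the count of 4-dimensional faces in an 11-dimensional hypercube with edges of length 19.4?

An n-cube has C(n,k)·2^(n-k) k-faces. Here C(11,4)·2^7 = 330·128 = 42240.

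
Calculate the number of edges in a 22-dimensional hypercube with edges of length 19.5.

An n-cube has n·2^(n-1) edges. With n = 22: 22·2097152 = 46137344.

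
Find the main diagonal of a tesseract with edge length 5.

d = √(5² + 5² + ... + 5²) [4 terms] = √(4·5²) = 5√4 = 10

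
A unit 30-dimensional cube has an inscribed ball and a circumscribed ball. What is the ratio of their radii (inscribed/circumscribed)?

Ratio = (s/2)/(s√30/2) = 30^(-1/2) ≈ 0.182574.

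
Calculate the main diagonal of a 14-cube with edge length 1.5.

The space diagonal of an n-cube of side s is s√n. Here 1.5·√14 ≈ 5.61249.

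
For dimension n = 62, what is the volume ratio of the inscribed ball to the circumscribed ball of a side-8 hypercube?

V_in / V_out = (r_in/r_out)^62 = (1/√62)^62 = 62^(-62/2) ≈ 2.72808e-56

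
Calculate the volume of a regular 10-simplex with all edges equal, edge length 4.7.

V = (4.7^10 / 10!) · √((10+1) / 2^10) ≈ 0.150232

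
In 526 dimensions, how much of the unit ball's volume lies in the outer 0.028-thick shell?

1 - (1-0.028)^526 ≈ 0.9999996746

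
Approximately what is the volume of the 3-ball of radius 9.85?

V_3(9.85) = π^(3/2) · (9.85)^3 / Γ(3/2 + 1) ≈ 4003.11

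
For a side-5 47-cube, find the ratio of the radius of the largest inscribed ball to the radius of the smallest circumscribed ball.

Ratio = (s/2)/(s√47/2) = 47^(-1/2) ≈ 0.145865.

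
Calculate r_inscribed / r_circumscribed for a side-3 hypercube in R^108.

Ratio = (s/2)/(s√108/2) = 108^(-1/2) ≈ 0.096225.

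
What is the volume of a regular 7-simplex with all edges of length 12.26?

V_7 = √(8) · 12.26^7 / (7! · 2^(7/2)) ≈ 2065.11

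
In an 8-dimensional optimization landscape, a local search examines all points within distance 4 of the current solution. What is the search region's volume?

V_8(4) = π^(8/2) · (4)^8 / Γ(8/2 + 1) = 8192·π^4/3 ≈ 265992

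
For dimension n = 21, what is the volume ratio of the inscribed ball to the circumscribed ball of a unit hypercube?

Volume scales as r^n, and r_in/r_out = 1/√21, giving (1/√21)^21 ≈ 1.30827e-14.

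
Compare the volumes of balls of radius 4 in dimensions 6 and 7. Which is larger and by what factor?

V_6(4) ≈ 21167, V_7(4) ≈ 77410.6. The 7-ball is larger by a factor of 3.657.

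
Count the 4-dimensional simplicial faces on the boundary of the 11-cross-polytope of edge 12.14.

f_4(11-orthoplex) = 2^5 · (11 choose 5) = 14784.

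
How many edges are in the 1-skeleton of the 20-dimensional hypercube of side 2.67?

The 20-cube has n·2^(n-1) = 20·2^19 = 20·524288 = 10485760 edges.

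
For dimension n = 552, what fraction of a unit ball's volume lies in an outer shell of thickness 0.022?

1 - (1-0.022)^552 ≈ 0.9999953543 ≈ 99.999535%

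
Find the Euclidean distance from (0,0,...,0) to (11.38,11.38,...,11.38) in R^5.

||(11.38,11.38,...,11.38)|| = √(5)·11.38 ≈ 25.4465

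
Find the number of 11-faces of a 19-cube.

Number of 11-faces = C(19,11) · 2^(19-11) = 75582 · 256 = 19348992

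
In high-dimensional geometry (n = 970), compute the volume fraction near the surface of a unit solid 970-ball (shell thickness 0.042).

1 - (1-0.042)^970 ≈ 1 - 8.405e-19 ≈ 100.000000%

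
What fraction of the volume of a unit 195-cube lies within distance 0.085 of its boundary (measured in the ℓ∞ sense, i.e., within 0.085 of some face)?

The inner cube has side 1-2·0.085 = 0.83 and volume (0.83)^195 ≈ 1.66e-16, so the shell holds 1 - 1.66e-16 of the volume.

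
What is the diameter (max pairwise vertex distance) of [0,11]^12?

Diagonal = √12 · 11 ≈ 38.1051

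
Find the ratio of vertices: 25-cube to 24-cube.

The 25-cube has 2^25 = 33554432 vertices. The 24-cube has 2^24 = 16777216 vertices. Ratio: 33554432/16777216 = 2.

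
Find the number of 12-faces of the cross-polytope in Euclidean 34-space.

An n-cross-polytope has 2^(k+1)·C(n,k+1) k-faces. Here 2^13·C(34,13) = 8192·927983760 = 7602042961920.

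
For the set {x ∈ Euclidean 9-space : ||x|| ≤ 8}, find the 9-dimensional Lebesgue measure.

The n-ball volume is π^(n/2)·r^n/Γ(n/2+1). With n=9, r=8: V = 4294967296·π^4/945 ≈ 4.42718e+08.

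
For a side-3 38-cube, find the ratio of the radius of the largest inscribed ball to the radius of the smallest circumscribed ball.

r_in = 3/2 (half the side); r_out = 3√38/2 (half the diagonal). Ratio = 1/√38 ≈ 0.162221.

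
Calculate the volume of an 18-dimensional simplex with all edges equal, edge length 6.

For a regular n-simplex with edge a, V = (a^n / n!)·√((n+1)/2^n). With a=6, n=18: V ≈ 0.000135048.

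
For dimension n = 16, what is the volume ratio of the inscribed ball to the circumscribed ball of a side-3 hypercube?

The radii are 3/2 and 3√16/2, so the volume ratio is (1/√16)^16 = 16^{-16/2} ≈ 2.32831e-10.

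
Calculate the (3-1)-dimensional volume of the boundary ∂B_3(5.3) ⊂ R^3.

S = n·V_n(r)/r = 3·V_3(5.3)/5.3 (volume-to-surface relation), giving 4πr² = 4π·(5.3)² ≈ 352.989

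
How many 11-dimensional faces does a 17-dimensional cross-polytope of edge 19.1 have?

f_11(17-orthoplex) = 2^12 · (17 choose 12) = 25346048.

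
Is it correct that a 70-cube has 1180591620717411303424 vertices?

True. The 70-cube has 2^70 = 1180591620717411303424 vertices.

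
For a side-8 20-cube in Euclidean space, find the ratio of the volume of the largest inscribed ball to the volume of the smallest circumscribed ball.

V_in/V_out = n^(-n/2) = 20^(-20/2) ≈ 9.76562e-14.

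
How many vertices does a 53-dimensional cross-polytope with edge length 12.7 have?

Number of vertices = 2n = 106.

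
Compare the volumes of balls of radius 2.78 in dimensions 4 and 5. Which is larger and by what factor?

V_4(2.78) ≈ 294.747, V_5(2.78) ≈ 874.022. The 5-ball is larger by a factor of 2.965.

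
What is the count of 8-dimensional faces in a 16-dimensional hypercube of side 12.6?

f_8(16-cube) = (16 choose 8) · 2^8 = 3294720.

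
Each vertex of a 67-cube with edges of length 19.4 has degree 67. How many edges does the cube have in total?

Each of the 2^67 = 147573952589676412928 vertices has degree 67; total edges = 67·2^67/2 = 4943727411754159833088.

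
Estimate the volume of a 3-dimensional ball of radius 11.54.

V_3(11.54) = π^(3/2) · (11.54)^3 / Γ(3/2 + 1) ≈ 6437.33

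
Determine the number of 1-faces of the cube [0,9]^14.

f_1(14-cube) = (14 choose 1) · 2^13 = 114688.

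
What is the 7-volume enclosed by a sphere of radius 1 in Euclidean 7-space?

Volume = π^{7/2}·(1)^7/Γ(9/2) = 16·π^3/105 ≈ 4.72477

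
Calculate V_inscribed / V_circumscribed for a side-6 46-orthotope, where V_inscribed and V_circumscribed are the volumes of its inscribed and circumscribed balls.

V_in / V_out = (r_in/r_out)^46 = (1/√46)^46 = 46^(-46/2) ≈ 5.70913e-39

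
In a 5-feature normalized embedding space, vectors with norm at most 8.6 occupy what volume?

Volume = π^{5/2}·(8.6)^5/Γ(7/2) ≈ 247623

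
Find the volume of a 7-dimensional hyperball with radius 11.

V_7(11) = π^(7/2) · (11)^7 / Γ(7/2 + 1) = 311794736·π^3/105 ≈ 9.20723e+07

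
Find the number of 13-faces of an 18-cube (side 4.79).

An n-cube has C(n,k)·2^(n-k) k-faces. Here C(18,13)·2^5 = 8568·32 = 274176.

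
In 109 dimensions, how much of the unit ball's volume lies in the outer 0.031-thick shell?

Shell fraction = 1 - (1-0.031)^109 ≈ 0.967693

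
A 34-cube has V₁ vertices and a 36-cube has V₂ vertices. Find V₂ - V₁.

V₁ = 2^34 = 17179869184. V₂ = 2^36 = 68719476736. V₂ - V₁ = 51539607552.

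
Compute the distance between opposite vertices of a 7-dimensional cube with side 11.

Diagonal = √7 · 11 ≈ 29.1033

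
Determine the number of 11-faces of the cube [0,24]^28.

An n-cube has C(n,k)·2^(n-k) k-faces. Here C(28,11)·2^17 = 21474180·131072 = 2814663720960.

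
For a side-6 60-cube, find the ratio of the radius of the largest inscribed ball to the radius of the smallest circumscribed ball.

r_in / r_out = (6/2) / (6√60/2) = 1/√60 ≈ 0.129099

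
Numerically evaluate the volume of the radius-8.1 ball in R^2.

V_2(8.1) = π^(2/2) · (8.1)^2 / Γ(2/2 + 1) ≈ 206.12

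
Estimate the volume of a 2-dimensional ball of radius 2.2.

Volume = π^{2/2}·(2.2)^2/Γ(2) ≈ 15.2053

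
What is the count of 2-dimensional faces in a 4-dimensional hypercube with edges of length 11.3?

Number of 2-faces = C(4,2) · 2^(4-2) = 6 · 4 = 24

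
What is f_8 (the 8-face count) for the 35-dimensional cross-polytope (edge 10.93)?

f_8(35-orthoplex) = 2^9 · (35 choose 9) = 36151019520.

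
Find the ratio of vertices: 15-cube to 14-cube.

The 15-cube has 2^15 = 32768 vertices. The 14-cube has 2^14 = 16384 vertices. Ratio: 32768/16384 = 2.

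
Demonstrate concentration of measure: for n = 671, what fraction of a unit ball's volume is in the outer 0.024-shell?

1 - (1-0.024)^671 ≈ 0.9999999167 ≈ 99.999992%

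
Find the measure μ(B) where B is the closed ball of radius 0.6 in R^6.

The n-ball volume is π^(n/2)·r^n/Γ(n/2+1). With n=6, r=0.6: V ≈ 0.241105.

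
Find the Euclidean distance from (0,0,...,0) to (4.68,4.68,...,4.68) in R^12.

||(4.68,4.68,...,4.68)|| = √(12)·4.68 ≈ 16.212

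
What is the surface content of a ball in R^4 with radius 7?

|∂B_4(7)| = 686·π^2 ≈ 6770.55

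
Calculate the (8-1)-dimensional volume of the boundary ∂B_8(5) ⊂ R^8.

The surface area of an n-ball is 2π^(n/2) r^(n-1) / Γ(n/2). For n=8, r=5: 78125·π^4/3 ≈ 2.5367e+06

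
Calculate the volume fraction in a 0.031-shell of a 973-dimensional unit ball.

1 - (1-0.031)^973 ≈ 1 - 4.932e-14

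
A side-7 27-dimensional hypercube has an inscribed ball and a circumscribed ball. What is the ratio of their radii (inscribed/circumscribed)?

For an n-cube of any side s, the inradius is s/2 and the circumradius is s√n/2, so the ratio is 1/√27 ≈ 0.19245.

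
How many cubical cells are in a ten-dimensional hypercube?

f_3(10-cube) = (10 choose 3) · 2^7 = 15360.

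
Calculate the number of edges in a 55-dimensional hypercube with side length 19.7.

An n-cube has n·2^(n-1) edges. With n = 55: 55·18014398509481984 = 990791918021509120.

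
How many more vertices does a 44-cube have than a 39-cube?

The 44-cube has 2^44 = 17592186044416 vertices. The 39-cube has 2^39 = 549755813888 vertices. Difference: 17592186044416 - 549755813888 = 17042430230528.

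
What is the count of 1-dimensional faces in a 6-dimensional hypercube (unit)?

f_1(6-cube) = (6 choose 1) · 2^5 = 192.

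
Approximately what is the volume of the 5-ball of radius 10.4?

The n-ball volume is π^(n/2)·r^n/Γ(n/2+1). With n=5, r=10.4: V ≈ 640420.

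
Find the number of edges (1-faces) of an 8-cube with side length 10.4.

f_1(8-cube) = (8 choose 1) · 2^7 = 1024.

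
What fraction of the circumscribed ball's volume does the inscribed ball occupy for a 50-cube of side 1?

Volume scales as r^n, and r_in/r_out = 1/√50, giving (1/√50)^50 ≈ 3.35544e-43.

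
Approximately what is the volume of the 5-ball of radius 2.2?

Volume = π^{5/2}·(2.2)^5/Γ(7/2) ≈ 271.276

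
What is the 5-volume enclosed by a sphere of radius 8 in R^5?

Volume = π^{5/2}·(8)^5/Γ(7/2) = 262144·π^2/15 ≈ 172484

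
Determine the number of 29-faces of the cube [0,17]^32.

f_29(32-cube) = (32 choose 29) · 2^3 = 39680.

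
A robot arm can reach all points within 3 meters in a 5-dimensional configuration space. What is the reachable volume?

V_5(3) = π^(5/2) · (3)^5 / Γ(5/2 + 1) = 648·π^2/5 ≈ 1279.1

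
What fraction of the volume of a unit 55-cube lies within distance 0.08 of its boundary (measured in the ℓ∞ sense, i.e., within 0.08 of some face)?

1 - (1 - 2·0.08)^55 = 1 - 0.84^55 ≈ 0.999932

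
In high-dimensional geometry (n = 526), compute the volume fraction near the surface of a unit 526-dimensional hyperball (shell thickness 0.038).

1 - (1-0.038)^526 ≈ 0.9999999986 ≈ (100 - 1.41e-07)%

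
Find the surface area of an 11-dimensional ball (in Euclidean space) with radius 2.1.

S_11(2.1) = 2·π^(11/2)·(2.1)^10 / Γ(11/2) ≈ 34569.3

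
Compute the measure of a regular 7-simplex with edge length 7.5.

Volume = 7.5^7 · √(8/2^7) / 7! ≈ 66.2122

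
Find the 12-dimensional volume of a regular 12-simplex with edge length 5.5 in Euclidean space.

V_12 = √(13) · 5.5^12 / (12! · 2^(12/2)) ≈ 0.0901171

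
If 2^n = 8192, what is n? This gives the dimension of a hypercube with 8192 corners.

Since 2^n = 8192, we have n = 13.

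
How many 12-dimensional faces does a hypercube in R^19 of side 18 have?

Choose 12 of 19 axes to span the face (C(19,12) = 50388 ways), then fix each of the remaining 7 coordinates at one of its two extreme values (2^7 = 128 ways): 50388·128 = 6449664.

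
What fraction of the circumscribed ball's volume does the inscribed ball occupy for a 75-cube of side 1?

V_in/V_out = n^(-n/2) = 75^(-75/2) ≈ 4.84398e-71.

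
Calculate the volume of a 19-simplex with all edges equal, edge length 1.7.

V = (1.7^19 / 19!) · √((19+1) / 2^19) ≈ 1.21385e-15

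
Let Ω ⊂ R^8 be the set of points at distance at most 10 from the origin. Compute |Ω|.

Volume = π^{8/2}·(10)^8/Γ(5) = 12500000·π^4/3 ≈ 4.05871e+08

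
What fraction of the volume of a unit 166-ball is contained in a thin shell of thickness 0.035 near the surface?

V(inner)/V(outer) = ((1-0.035)/1)^166 ≈ 0.002701, so the shell fraction is 0.997299.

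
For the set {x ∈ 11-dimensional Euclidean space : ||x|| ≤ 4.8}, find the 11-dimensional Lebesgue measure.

The n-ball volume is π^(n/2)·r^n/Γ(n/2+1). With n=11, r=4.8: V ≈ 5.87163e+07.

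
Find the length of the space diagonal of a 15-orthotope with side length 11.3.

The space diagonal of an n-cube of side s is s√n. Here 11.3·√15 ≈ 43.7647.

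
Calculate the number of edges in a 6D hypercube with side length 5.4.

An n-cube has n·2^(n-1) edges. With n = 6: 6·32 = 192.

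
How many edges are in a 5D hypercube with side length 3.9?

An n-cube has C(n,k)·2^(n-k) k-faces. Here C(5,1)·2^4 = 5·16 = 80.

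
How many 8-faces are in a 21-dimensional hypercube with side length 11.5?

Number of 8-faces = C(21,8) · 2^(21-8) = 203490 · 8192 = 1666990080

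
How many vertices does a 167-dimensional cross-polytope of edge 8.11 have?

An n-cross-polytope has 2n vertices; here n = 167, giving 334.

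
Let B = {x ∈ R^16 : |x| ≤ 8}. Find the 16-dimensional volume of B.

V_16(8) = π^(16/2) · (8)^16 / Γ(16/2 + 1) = 2199023255552·π^8/315 ≈ 6.62397e+13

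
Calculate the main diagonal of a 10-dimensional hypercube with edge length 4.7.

d = √(4.7² + 4.7² + ... + 4.7²) [10 terms] = √(10·4.7²) = 4.7√10 ≈ 14.8627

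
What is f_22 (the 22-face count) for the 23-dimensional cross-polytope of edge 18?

Each 22-face is the convex hull of 23 vertices, one chosen as ±e_i from each of 23 distinct axes: 2^23·C(23,23) = 8388608.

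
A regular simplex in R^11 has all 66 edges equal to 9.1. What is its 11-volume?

V_11 = √(12) · 9.1^11 / (11! · 2^(11/2)) ≈ 67.9556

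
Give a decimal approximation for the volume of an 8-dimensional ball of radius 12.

V_8(12) = π^(8/2) · (12)^8 / Γ(8/2 + 1) = 17915904·π^4 ≈ 1.74517e+09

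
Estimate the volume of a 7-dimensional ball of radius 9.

Volume = π^{7/2}·(9)^7/Γ(9/2) = 25509168·π^3/35 ≈ 2.25984e+07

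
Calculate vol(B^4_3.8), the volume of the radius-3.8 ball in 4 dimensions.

The n-ball volume is π^(n/2)·r^n/Γ(n/2+1). With n=4, r=3.8: V ≈ 1028.97.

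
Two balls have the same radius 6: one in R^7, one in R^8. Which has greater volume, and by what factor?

V_7(6) ≈ 1.32263e+06, V_8(6) ≈ 6.81708e+06. The 8-ball is larger by a factor of 5.154.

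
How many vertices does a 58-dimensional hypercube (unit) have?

Number of vertices = 2^58 = 288230376151711744.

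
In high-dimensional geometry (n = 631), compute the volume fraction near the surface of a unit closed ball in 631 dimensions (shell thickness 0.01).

1 - (1-0.01)^631 ≈ 0.998239 ≈ 99.82%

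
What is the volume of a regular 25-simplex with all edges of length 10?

For a regular n-simplex with edge a, V = (a^n / n!)·√((n+1)/2^n). With a=10, n=25: V ≈ 0.0005675.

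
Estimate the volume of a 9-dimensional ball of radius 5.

The n-ball volume is π^(n/2)·r^n/Γ(n/2+1). With n=9, r=5: V = 12500000·π^4/189 ≈ 6.4424e+06.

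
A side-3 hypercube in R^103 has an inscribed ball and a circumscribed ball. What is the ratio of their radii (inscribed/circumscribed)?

Ratio = (s/2)/(s√103/2) = 103^(-1/2) ≈ 0.0985329.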